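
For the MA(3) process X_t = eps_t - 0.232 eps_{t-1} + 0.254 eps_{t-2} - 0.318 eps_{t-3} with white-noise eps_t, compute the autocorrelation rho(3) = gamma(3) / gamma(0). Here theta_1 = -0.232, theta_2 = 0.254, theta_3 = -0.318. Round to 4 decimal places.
\rho(3) = -0.2608

For an MA(q) process with theta_0 = 1, the autocovariance is
  gamma(k) = sigma^2 * sum_{i=0..q-k} theta_i * theta_{i+k},
and rho(k) = gamma(k) / gamma(0). Sigma^2 cancels.
  numerator   = (1)*(-0.318) = -0.318.
  denominator = (1)^2 + (-0.232)^2 + (0.254)^2 + (-0.318)^2 = 1.219464.
  rho(3) = -0.318 / 1.219464 = -0.2608.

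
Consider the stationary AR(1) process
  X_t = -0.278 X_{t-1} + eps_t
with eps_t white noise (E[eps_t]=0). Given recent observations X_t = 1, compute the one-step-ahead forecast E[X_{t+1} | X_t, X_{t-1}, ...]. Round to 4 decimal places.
E[X_{t+1} \mid \mathcal F_t] = -0.2780

For an AR(p) model X_t = c + sum_i phi_i X_{t-i} + eps_t, the
one-step-ahead conditional mean is
  E[X_{t+1} | X_t, ...] = c + sum_i phi_i X_{t+1-i}.
Substitute known values:
  E[X_{t+1} | ...] = (-0.278) * (1)
                   = -0.2780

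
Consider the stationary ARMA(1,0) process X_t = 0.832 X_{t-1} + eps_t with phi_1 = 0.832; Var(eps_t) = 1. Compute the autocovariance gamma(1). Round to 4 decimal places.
\gamma(1) = 2.7033

Multiply the model equation by X_{t-k} and take expectations. With theta_0 = psi_0 = 1 and psi_j the MA(infinity) weights, this gives
  gamma(k) - sum_i phi_i gamma(k-i) = c_k,
  c_k = sigma^2 * sum_{j=k..q} theta_j psi_{j-k}   (c_k = 0 for k > q),
using gamma(-m) = gamma(m).
Pure AR (q = 0): c_0 = sigma^2 = 1, c_k = 0 for k >= 1.
Equations for k = 0 and k = 1 (AR order 1):
  gamma(0) = phi_1 gamma(1) + c_0
  gamma(1) = phi_1 gamma(0) + c_1
Substituting the second into the first: gamma(0) (1 - phi_1^2) = c_0 + phi_1 c_1, so
  gamma(0) = c_0 / (1 - phi_1^2) = 1 / (1 - (0.832)^2) = 1 / 0.307776 = 3.249116.
  gamma(1) = phi_1 gamma(0) = (0.832)(3.249116) = 2.703265.
Therefore gamma(1) = 2.7033 (to 4 decimal places).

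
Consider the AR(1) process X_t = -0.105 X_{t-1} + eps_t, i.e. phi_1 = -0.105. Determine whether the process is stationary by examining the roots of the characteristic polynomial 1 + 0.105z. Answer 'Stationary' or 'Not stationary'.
\text{Stationary}

The AR(p) characteristic polynomial is P(z) = 1 + 0.105z.
Stationarity requires all roots to lie outside the unit circle, i.e. |z| > 1 for every root.
This is linear in z: 1 + (0.105) z = 0  =>  z = -1/(0.105) = -9.52381,  |z| = 9.52381.
Moduli of all roots: 9.5238.
All moduli strictly greater than 1? Yes.
Verdict: Stationary.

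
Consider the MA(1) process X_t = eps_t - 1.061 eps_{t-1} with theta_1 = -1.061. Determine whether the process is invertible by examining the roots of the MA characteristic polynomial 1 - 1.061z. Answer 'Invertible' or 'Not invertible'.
\text{Not invertible}

The MA(q) characteristic polynomial is P(z) = 1 - 1.061z.
Invertibility requires all roots to lie outside the unit circle, i.e. |z| > 1 for every root.
This is linear in z: 1 + (-1.061) z = 0  =>  z = -1/(-1.061) = 0.942507,  |z| = 0.942507.
Moduli of all roots: 0.9425.
All moduli strictly greater than 1? No.
Verdict: Not invertible.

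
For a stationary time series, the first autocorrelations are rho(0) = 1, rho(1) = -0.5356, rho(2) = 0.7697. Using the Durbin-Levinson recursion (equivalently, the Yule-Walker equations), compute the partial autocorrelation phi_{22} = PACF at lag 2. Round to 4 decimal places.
\phi_{22} = 0.6771

The PACF at lag k is phi_{kk}, the last component of the solution
to the Yule-Walker system G_k phi = r_k where
  (G_k)_{ij} = rho(|i - j|), (r_k)_i = rho(i), i,j = 1..k.
Equivalently, Durbin-Levinson gives phi_{kk} iteratively:
  phi_{11} = rho(1)
  phi_{kk} = [rho(k) - sum_{j=1..k-1} phi_{k-1,j} rho(k-j)]
            / [1 - sum_{j=1..k-1} phi_{k-1,j} rho(j)],
  phi_{k,j} = phi_{k-1,j} - phi_{kk} phi_{k-1,k-j},  j = 1..k-1.
Step k = 1:
  phi_11 = rho(1) = -0.5356.
Step k = 2:
  phi_22 = [rho(2) - phi_11 rho(1)] / [1 - phi_11 rho(1)] = [0.7697 - (-0.5356)(-0.5356)] / [1 - (-0.5356)(-0.5356)]
         = 0.48283264 / 0.71313264 = 0.6771.
Therefore phi_{22} = 0.6771.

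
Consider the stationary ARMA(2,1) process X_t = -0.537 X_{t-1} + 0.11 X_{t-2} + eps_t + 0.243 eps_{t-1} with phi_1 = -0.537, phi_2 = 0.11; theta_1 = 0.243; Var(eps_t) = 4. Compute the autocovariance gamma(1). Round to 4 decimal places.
\gamma(1) = -1.8498

Multiply the model equation by X_{t-k} and take expectations. With theta_0 = psi_0 = 1 and psi_j the MA(infinity) weights, this gives
  gamma(k) - sum_i phi_i gamma(k-i) = c_k,
  c_k = sigma^2 * sum_{j=k..q} theta_j psi_{j-k}   (c_k = 0 for k > q),
using gamma(-m) = gamma(m).
psi-weights needed (psi_j = theta_j + sum_i phi_i psi_{j-i}):
  psi_1 = theta_1 + phi_1 = 0.243 + (-0.537) = -0.294
Right-hand sides:
  c_0 = sigma^2 (1 + theta_1 psi_1) = 4 * (1 + (0.243)(-0.294)) = 4 * 0.928558 = 3.714232
  c_1 = sigma^2 theta_1 = 4 * (0.243) = 0.972
  c_2 = 0
Equations for k = 0, 1, 2 (AR order 2, c_2 = 0):
  (E0) gamma(0) = phi_1 gamma(1) + phi_2 gamma(2) + c_0
  (E1) gamma(1) = phi_1 gamma(0) + phi_2 gamma(1) + c_1
  (E2) gamma(2) = phi_1 gamma(1) + phi_2 gamma(0)
From (E1): gamma(1) = A gamma(0) + B with
  A = phi_1 / (1 - phi_2) = -0.537 / 0.89 = -0.603371,   B = c_1 / (1 - phi_2) = 0.972 / 0.89 = 1.092135.
Insert (E2) into (E0): gamma(0) (1 - phi_2^2) = phi_1 (1 + phi_2) gamma(1) + c_0.
  phi_1 (1 + phi_2) = (-0.537)(1.11) = -0.59607,   1 - phi_2^2 = 0.9879.
Replace gamma(1) by A gamma(0) + B and collect gamma(0):
  gamma(0) [0.9879 - (-0.59607)(-0.603371)] = (-0.59607)(1.092135) + 3.714232
  gamma(0) * 0.628249 = 3.063243
  gamma(0) = 3.063243 / 0.628249 = 4.875844.
  gamma(1) = A gamma(0) + B = (-0.603371)(4.875844) + (1.092135) = -1.849807.
Therefore gamma(1) = -1.8498 (to 4 decimal places).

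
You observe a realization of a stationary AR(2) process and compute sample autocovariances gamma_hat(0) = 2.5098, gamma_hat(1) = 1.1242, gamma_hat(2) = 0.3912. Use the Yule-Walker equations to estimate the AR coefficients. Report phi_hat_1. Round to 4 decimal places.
\hat\phi_{1} = 0.4730

The Yule-Walker equations for an AR(p) process read, in matrix form,
  Gamma_p phi = r_p,   with   (Gamma_p)_{ij} = gamma(|i - j|),
                       (r_p)_i = gamma(i),   i,j = 1..p.
Substitute the sample gammas (Toeplitz matrix and right-hand side of size 2):
  Gamma_p = [[2.5098, 1.1242], [1.1242, 2.5098]]
  r_p     = [1.1242, 0.3912]
Written out:
  2.5098 phi_1 + 1.1242 phi_2 = 1.1242
  1.1242 phi_1 + 2.5098 phi_2 = 0.3912
Solve by Cramer's rule:
  det = gamma(0)^2 - gamma(1)^2 = (2.5098)^2 - (1.1242)^2 = 6.29909604 - 1.26382564 = 5.0352704
  phi_hat_1 = [gamma(1) gamma(0) - gamma(1) gamma(2)] / det = [(1.1242)(2.5098) - (1.1242)(0.3912)] / 5.0352704 = 2.38173012 / 5.0352704 = 0.473
  phi_hat_2 = [gamma(0) gamma(2) - gamma(1)^2] / det = [(2.5098)(0.3912) - (1.1242)^2] / 5.0352704 = -0.28199188 / 5.0352704 = -0.056
So phi_hat = [0.4730, -0.0560].
Therefore phi_hat_1 = 0.4730.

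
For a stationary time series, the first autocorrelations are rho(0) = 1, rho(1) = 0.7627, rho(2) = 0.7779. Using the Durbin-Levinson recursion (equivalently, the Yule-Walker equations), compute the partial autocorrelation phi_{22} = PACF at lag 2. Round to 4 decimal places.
\phi_{22} = 0.4690

The PACF at lag k is phi_{kk}, the last component of the solution
to the Yule-Walker system G_k phi = r_k where
  (G_k)_{ij} = rho(|i - j|), (r_k)_i = rho(i), i,j = 1..k.
Equivalently, Durbin-Levinson gives phi_{kk} iteratively:
  phi_{11} = rho(1)
  phi_{kk} = [rho(k) - sum_{j=1..k-1} phi_{k-1,j} rho(k-j)]
            / [1 - sum_{j=1..k-1} phi_{k-1,j} rho(j)],
  phi_{k,j} = phi_{k-1,j} - phi_{kk} phi_{k-1,k-j},  j = 1..k-1.
Step k = 1:
  phi_11 = rho(1) = 0.7627.
Step k = 2:
  phi_22 = [rho(2) - phi_11 rho(1)] / [1 - phi_11 rho(1)] = [0.7779 - (0.7627)(0.7627)] / [1 - (0.7627)(0.7627)]
         = 0.19618871 / 0.41828871 = 0.469.
Therefore phi_{22} = 0.4690.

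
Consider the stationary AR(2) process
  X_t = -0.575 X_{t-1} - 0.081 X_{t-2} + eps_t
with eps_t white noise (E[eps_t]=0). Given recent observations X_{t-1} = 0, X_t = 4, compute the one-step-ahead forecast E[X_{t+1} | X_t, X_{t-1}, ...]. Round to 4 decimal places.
E[X_{t+1} \mid \mathcal F_t] = -2.3000

For an AR(p) model X_t = c + sum_i phi_i X_{t-i} + eps_t, the
one-step-ahead conditional mean is
  E[X_{t+1} | X_t, ...] = c + sum_i phi_i X_{t+1-i}.
Substitute known values:
  E[X_{t+1} | ...] = (-0.575) * (4) + (-0.081) * (0)
                   = -2.3000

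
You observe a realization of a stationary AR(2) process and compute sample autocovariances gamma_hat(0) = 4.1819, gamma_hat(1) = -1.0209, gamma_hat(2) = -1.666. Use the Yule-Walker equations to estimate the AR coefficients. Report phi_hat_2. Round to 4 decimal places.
\hat\phi_{2} = -0.4870

The Yule-Walker equations for an AR(p) process read, in matrix form,
  Gamma_p phi = r_p,   with   (Gamma_p)_{ij} = gamma(|i - j|),
                       (r_p)_i = gamma(i),   i,j = 1..p.
Substitute the sample gammas (Toeplitz matrix and right-hand side of size 2):
  Gamma_p = [[4.1819, -1.0209], [-1.0209, 4.1819]]
  r_p     = [-1.0209, -1.666]
Written out:
  4.1819 phi_1 - 1.0209 phi_2 = -1.0209
  -1.0209 phi_1 + 4.1819 phi_2 = -1.666
Solve by Cramer's rule:
  det = gamma(0)^2 - gamma(1)^2 = (4.1819)^2 - (-1.0209)^2 = 17.48828761 - 1.04223681 = 16.4460508
  phi_hat_1 = [gamma(1) gamma(0) - gamma(1) gamma(2)] / det = [(-1.0209)(4.1819) - (-1.0209)(-1.666)] / 16.4460508 = -5.97012111 / 16.4460508 = -0.363
  phi_hat_2 = [gamma(0) gamma(2) - gamma(1)^2] / det = [(4.1819)(-1.666) - (-1.0209)^2] / 16.4460508 = -8.00928221 / 16.4460508 = -0.487
So phi_hat = [-0.3630, -0.4870].
Therefore phi_hat_2 = -0.4870.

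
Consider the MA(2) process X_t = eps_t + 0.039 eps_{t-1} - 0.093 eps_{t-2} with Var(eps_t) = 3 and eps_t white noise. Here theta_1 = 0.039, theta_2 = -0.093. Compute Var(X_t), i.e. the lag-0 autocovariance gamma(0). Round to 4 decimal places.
\gamma(0) = 3.0305

For an MA(q) process X_t = eps_t + sum_i theta_i eps_{t-i} with
Var(eps_t) = sigma^2, the variance is
  gamma(0) = sigma^2 * (1 + sum_i theta_i^2).
  sum_i theta_i^2 = (0.039)^2 + (-0.093)^2 = 0.001521 + 0.008649 = 0.01017.
  gamma(0) = 3 * (1 + 0.01017) = 3 * 1.01017 = 3.03051, which rounds to 3.0305.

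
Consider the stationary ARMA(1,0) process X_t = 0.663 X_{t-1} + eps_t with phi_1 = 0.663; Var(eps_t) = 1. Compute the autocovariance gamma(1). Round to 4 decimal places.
\gamma(1) = 1.1830

Multiply the model equation by X_{t-k} and take expectations. With theta_0 = psi_0 = 1 and psi_j the MA(infinity) weights, this gives
  gamma(k) - sum_i phi_i gamma(k-i) = c_k,
  c_k = sigma^2 * sum_{j=k..q} theta_j psi_{j-k}   (c_k = 0 for k > q),
using gamma(-m) = gamma(m).
Pure AR (q = 0): c_0 = sigma^2 = 1, c_k = 0 for k >= 1.
Equations for k = 0 and k = 1 (AR order 1):
  gamma(0) = phi_1 gamma(1) + c_0
  gamma(1) = phi_1 gamma(0) + c_1
Substituting the second into the first: gamma(0) (1 - phi_1^2) = c_0 + phi_1 c_1, so
  gamma(0) = c_0 / (1 - phi_1^2) = 1 / (1 - (0.663)^2) = 1 / 0.560431 = 1.784341.
  gamma(1) = phi_1 gamma(0) = (0.663)(1.784341) = 1.183018.
Therefore gamma(1) = 1.1830 (to 4 decimal places).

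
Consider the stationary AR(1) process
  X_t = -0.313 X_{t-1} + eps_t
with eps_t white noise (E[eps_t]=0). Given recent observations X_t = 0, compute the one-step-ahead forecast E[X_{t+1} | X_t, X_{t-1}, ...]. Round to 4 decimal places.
E[X_{t+1} \mid \mathcal F_t] = 0.0000

For an AR(p) model X_t = c + sum_i phi_i X_{t-i} + eps_t, the
one-step-ahead conditional mean is
  E[X_{t+1} | X_t, ...] = c + sum_i phi_i X_{t+1-i}.
Substitute known values:
  E[X_{t+1} | ...] = (-0.313) * (0)
                   = 0.0000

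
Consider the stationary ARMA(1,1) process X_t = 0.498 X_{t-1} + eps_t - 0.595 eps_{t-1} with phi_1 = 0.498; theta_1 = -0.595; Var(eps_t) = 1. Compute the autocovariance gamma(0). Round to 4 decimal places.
\gamma(0) = 1.0125

Multiply the model equation by X_{t-k} and take expectations. With theta_0 = psi_0 = 1 and psi_j the MA(infinity) weights, this gives
  gamma(k) - sum_i phi_i gamma(k-i) = c_k,
  c_k = sigma^2 * sum_{j=k..q} theta_j psi_{j-k}   (c_k = 0 for k > q),
using gamma(-m) = gamma(m).
psi-weights needed (psi_j = theta_j + sum_i phi_i psi_{j-i}):
  psi_1 = theta_1 + phi_1 = -0.595 + (0.498) = -0.097
Right-hand sides:
  c_0 = sigma^2 (1 + theta_1 psi_1) = 1 * (1 + (-0.595)(-0.097)) = 1 * 1.057715 = 1.057715
  c_1 = sigma^2 theta_1 = 1 * (-0.595) = -0.595
  c_2 = 0
Equations for k = 0 and k = 1 (AR order 1):
  gamma(0) = phi_1 gamma(1) + c_0
  gamma(1) = phi_1 gamma(0) + c_1
Substituting the second into the first: gamma(0) (1 - phi_1^2) = c_0 + phi_1 c_1, so
  gamma(0) = (c_0 + phi_1 c_1) / (1 - phi_1^2) = (1.057715 + (0.498)(-0.595)) / (1 - (0.498)^2) = 0.761405 / 0.751996 = 1.012512.
Therefore gamma(0) = 1.0125 (to 4 decimal places).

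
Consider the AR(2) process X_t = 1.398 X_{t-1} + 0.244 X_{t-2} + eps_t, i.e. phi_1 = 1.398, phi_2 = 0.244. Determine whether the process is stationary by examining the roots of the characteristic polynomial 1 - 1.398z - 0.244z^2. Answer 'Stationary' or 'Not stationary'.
\text{Not stationary}

The AR(p) characteristic polynomial is P(z) = 1 - 1.398z - 0.244z^2.
Stationarity requires all roots to lie outside the unit circle, i.e. |z| > 1 for every root.
Set 1 + (-1.398) z + (-0.244) z^2 = 0, i.e. a z^2 + b z + c = 0 with a = -0.244, b = -1.398, c = 1.
Discriminant D = b^2 - 4ac = (-1.398)^2 - 4*(-0.244)*1 = 1.954404 - (-0.976) = 2.930404.
D >= 0, so the roots are real: z = (-b +/- sqrt(D)) / (2a) = (1.398 +/- 1.711842) / (-0.488).
  z_1 = (1.398 + 1.711842) / (-0.488) = -6.3726,   |z_1| = 6.3726.
  z_2 = (1.398 - 1.711842) / (-0.488) = 0.6431,   |z_2| = 0.6431.
Moduli of all roots: 6.3726, 0.6431.
All moduli strictly greater than 1? No.
Verdict: Not stationary.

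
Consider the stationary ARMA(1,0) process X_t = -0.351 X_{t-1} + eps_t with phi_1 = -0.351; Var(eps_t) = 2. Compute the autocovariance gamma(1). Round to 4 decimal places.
\gamma(1) = -0.8006

Multiply the model equation by X_{t-k} and take expectations. With theta_0 = psi_0 = 1 and psi_j the MA(infinity) weights, this gives
  gamma(k) - sum_i phi_i gamma(k-i) = c_k,
  c_k = sigma^2 * sum_{j=k..q} theta_j psi_{j-k}   (c_k = 0 for k > q),
using gamma(-m) = gamma(m).
Pure AR (q = 0): c_0 = sigma^2 = 2, c_k = 0 for k >= 1.
Equations for k = 0 and k = 1 (AR order 1):
  gamma(0) = phi_1 gamma(1) + c_0
  gamma(1) = phi_1 gamma(0) + c_1
Substituting the second into the first: gamma(0) (1 - phi_1^2) = c_0 + phi_1 c_1, so
  gamma(0) = c_0 / (1 - phi_1^2) = 2 / (1 - (-0.351)^2) = 2 / 0.876799 = 2.281024.
  gamma(1) = phi_1 gamma(0) = (-0.351)(2.281024) = -0.80064.
Therefore gamma(1) = -0.8006 (to 4 decimal places).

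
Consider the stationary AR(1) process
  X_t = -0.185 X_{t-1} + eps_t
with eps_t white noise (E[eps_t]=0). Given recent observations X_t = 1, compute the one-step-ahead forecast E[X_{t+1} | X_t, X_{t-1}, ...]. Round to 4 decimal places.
E[X_{t+1} \mid \mathcal F_t] = -0.1850

For an AR(p) model X_t = c + sum_i phi_i X_{t-i} + eps_t, the
one-step-ahead conditional mean is
  E[X_{t+1} | X_t, ...] = c + sum_i phi_i X_{t+1-i}.
Substitute known values:
  E[X_{t+1} | ...] = (-0.185) * (1)
                   = -0.1850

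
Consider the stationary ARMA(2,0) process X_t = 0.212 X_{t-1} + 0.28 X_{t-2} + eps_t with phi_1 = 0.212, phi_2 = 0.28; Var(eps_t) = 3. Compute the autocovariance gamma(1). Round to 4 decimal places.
\gamma(1) = 1.0495

Multiply the model equation by X_{t-k} and take expectations. With theta_0 = psi_0 = 1 and psi_j the MA(infinity) weights, this gives
  gamma(k) - sum_i phi_i gamma(k-i) = c_k,
  c_k = sigma^2 * sum_{j=k..q} theta_j psi_{j-k}   (c_k = 0 for k > q),
using gamma(-m) = gamma(m).
Pure AR (q = 0): c_0 = sigma^2 = 3, c_k = 0 for k >= 1.
Equations for k = 0, 1, 2 (AR order 2, c_2 = 0):
  (E0) gamma(0) = phi_1 gamma(1) + phi_2 gamma(2) + c_0
  (E1) gamma(1) = phi_1 gamma(0) + phi_2 gamma(1) + c_1
  (E2) gamma(2) = phi_1 gamma(1) + phi_2 gamma(0)
From (E1): gamma(1) = A gamma(0) + B with
  A = phi_1 / (1 - phi_2) = 0.212 / 0.72 = 0.294444,   B = c_1 / (1 - phi_2) = 0 / 0.72 = 0.
Insert (E2) into (E0): gamma(0) (1 - phi_2^2) = phi_1 (1 + phi_2) gamma(1) + c_0.
  phi_1 (1 + phi_2) = (0.212)(1.28) = 0.27136,   1 - phi_2^2 = 0.9216.
Replace gamma(1) by A gamma(0) + B and collect gamma(0):
  gamma(0) [0.9216 - (0.27136)(0.294444)] = c_0 = 3
  gamma(0) * 0.8417 = 3
  gamma(0) = 3 / 0.8417 = 3.564217.
  gamma(1) = A gamma(0) = (0.294444)(3.564217) = 1.049464.
Therefore gamma(1) = 1.0495 (to 4 decimal places).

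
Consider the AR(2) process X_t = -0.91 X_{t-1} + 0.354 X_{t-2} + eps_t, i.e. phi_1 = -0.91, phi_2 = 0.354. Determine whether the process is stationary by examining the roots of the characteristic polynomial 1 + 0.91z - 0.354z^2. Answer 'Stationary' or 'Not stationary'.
\text{Not stationary}

The AR(p) characteristic polynomial is P(z) = 1 + 0.91z - 0.354z^2.
Stationarity requires all roots to lie outside the unit circle, i.e. |z| > 1 for every root.
Set 1 + (0.91) z + (-0.354) z^2 = 0, i.e. a z^2 + b z + c = 0 with a = -0.354, b = 0.91, c = 1.
Discriminant D = b^2 - 4ac = (0.91)^2 - 4*(-0.354)*1 = 0.8281 - (-1.416) = 2.2441.
D >= 0, so the roots are real: z = (-b +/- sqrt(D)) / (2a) = (-0.91 +/- 1.498032) / (-0.708).
  z_1 = (-0.91 + 1.498032) / (-0.708) = -0.8306,   |z_1| = 0.8306.
  z_2 = (-0.91 - 1.498032) / (-0.708) = 3.4012,   |z_2| = 3.4012.
Moduli of all roots: 0.8306, 3.4012.
All moduli strictly greater than 1? No.
Verdict: Not stationary.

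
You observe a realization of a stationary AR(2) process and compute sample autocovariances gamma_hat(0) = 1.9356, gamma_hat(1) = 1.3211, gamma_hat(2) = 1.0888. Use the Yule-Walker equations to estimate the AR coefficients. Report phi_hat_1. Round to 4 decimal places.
\hat\phi_{1} = 0.5590

The Yule-Walker equations for an AR(p) process read, in matrix form,
  Gamma_p phi = r_p,   with   (Gamma_p)_{ij} = gamma(|i - j|),
                       (r_p)_i = gamma(i),   i,j = 1..p.
Substitute the sample gammas (Toeplitz matrix and right-hand side of size 2):
  Gamma_p = [[1.9356, 1.3211], [1.3211, 1.9356]]
  r_p     = [1.3211, 1.0888]
Written out:
  1.9356 phi_1 + 1.3211 phi_2 = 1.3211
  1.3211 phi_1 + 1.9356 phi_2 = 1.0888
Solve by Cramer's rule:
  det = gamma(0)^2 - gamma(1)^2 = (1.9356)^2 - (1.3211)^2 = 3.74654736 - 1.74530521 = 2.00124215
  phi_hat_1 = [gamma(1) gamma(0) - gamma(1) gamma(2)] / det = [(1.3211)(1.9356) - (1.3211)(1.0888)] / 2.00124215 = 1.11870748 / 2.00124215 = 0.559
  phi_hat_2 = [gamma(0) gamma(2) - gamma(1)^2] / det = [(1.9356)(1.0888) - (1.3211)^2] / 2.00124215 = 0.36217607 / 2.00124215 = 0.181
So phi_hat = [0.5590, 0.1810].
Therefore phi_hat_1 = 0.5590.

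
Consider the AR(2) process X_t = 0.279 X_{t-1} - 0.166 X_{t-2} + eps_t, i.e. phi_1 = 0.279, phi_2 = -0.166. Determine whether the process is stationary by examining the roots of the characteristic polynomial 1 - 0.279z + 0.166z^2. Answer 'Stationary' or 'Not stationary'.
\text{Stationary}

The AR(p) characteristic polynomial is P(z) = 1 - 0.279z + 0.166z^2.
Stationarity requires all roots to lie outside the unit circle, i.e. |z| > 1 for every root.
Set 1 + (-0.279) z + (0.166) z^2 = 0, i.e. a z^2 + b z + c = 0 with a = 0.166, b = -0.279, c = 1.
Discriminant D = b^2 - 4ac = (-0.279)^2 - 4*(0.166)*1 = 0.077841 - (0.664) = -0.586159.
D < 0, so the roots are the complex-conjugate pair z = (-b +/- i sqrt(-D)) / (2a) = 0.8404 +/- 2.3061i.
For a conjugate pair |z|^2 = z * conj(z) = (product of roots) = c/a = 1/(0.166) = 6.024096, so |z| = sqrt(6.024096) = 2.4544 for both roots.
Moduli of all roots: 2.4544, 2.4544.
All moduli strictly greater than 1? Yes.
Verdict: Stationary.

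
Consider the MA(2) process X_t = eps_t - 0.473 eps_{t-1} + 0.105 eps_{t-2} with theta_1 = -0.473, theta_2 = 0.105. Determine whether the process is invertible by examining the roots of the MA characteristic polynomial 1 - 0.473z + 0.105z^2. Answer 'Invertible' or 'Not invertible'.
\text{Invertible}

The MA(q) characteristic polynomial is P(z) = 1 - 0.473z + 0.105z^2.
Invertibility requires all roots to lie outside the unit circle, i.e. |z| > 1 for every root.
Set 1 + (-0.473) z + (0.105) z^2 = 0, i.e. a z^2 + b z + c = 0 with a = 0.105, b = -0.473, c = 1.
Discriminant D = b^2 - 4ac = (-0.473)^2 - 4*(0.105)*1 = 0.223729 - (0.42) = -0.196271.
D < 0, so the roots are the complex-conjugate pair z = (-b +/- i sqrt(-D)) / (2a) = 2.2524 +/- 2.1096i.
For a conjugate pair |z|^2 = z * conj(z) = (product of roots) = c/a = 1/(0.105) = 9.52381, so |z| = sqrt(9.52381) = 3.0861 for both roots.
Moduli of all roots: 3.0861, 3.0861.
All moduli strictly greater than 1? Yes.
Verdict: Invertible.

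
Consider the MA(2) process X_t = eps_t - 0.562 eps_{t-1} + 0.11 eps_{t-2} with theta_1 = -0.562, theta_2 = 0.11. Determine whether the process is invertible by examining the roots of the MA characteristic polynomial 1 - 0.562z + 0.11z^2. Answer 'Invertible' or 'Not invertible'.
\text{Invertible}

The MA(q) characteristic polynomial is P(z) = 1 - 0.562z + 0.11z^2.
Invertibility requires all roots to lie outside the unit circle, i.e. |z| > 1 for every root.
Set 1 + (-0.562) z + (0.11) z^2 = 0, i.e. a z^2 + b z + c = 0 with a = 0.11, b = -0.562, c = 1.
Discriminant D = b^2 - 4ac = (-0.562)^2 - 4*(0.11)*1 = 0.315844 - (0.44) = -0.124156.
D < 0, so the roots are the complex-conjugate pair z = (-b +/- i sqrt(-D)) / (2a) = 2.5545 +/- 1.6016i.
For a conjugate pair |z|^2 = z * conj(z) = (product of roots) = c/a = 1/(0.11) = 9.090909, so |z| = sqrt(9.090909) = 3.0151 for both roots.
Moduli of all roots: 3.0151, 3.0151.
All moduli strictly greater than 1? Yes.
Verdict: Invertible.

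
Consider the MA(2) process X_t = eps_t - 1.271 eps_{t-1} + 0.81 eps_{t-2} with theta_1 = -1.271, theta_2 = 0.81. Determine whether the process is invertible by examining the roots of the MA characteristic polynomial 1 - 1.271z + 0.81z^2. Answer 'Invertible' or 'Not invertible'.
\text{Invertible}

The MA(q) characteristic polynomial is P(z) = 1 - 1.271z + 0.81z^2.
Invertibility requires all roots to lie outside the unit circle, i.e. |z| > 1 for every root.
Set 1 + (-1.271) z + (0.81) z^2 = 0, i.e. a z^2 + b z + c = 0 with a = 0.81, b = -1.271, c = 1.
Discriminant D = b^2 - 4ac = (-1.271)^2 - 4*(0.81)*1 = 1.615441 - (3.24) = -1.624559.
D < 0, so the roots are the complex-conjugate pair z = (-b +/- i sqrt(-D)) / (2a) = 0.7846 +/- 0.7868i.
For a conjugate pair |z|^2 = z * conj(z) = (product of roots) = c/a = 1/(0.81) = 1.234568, so |z| = sqrt(1.234568) = 1.1111 for both roots.
Moduli of all roots: 1.1111, 1.1111.
All moduli strictly greater than 1? Yes.
Verdict: Invertible.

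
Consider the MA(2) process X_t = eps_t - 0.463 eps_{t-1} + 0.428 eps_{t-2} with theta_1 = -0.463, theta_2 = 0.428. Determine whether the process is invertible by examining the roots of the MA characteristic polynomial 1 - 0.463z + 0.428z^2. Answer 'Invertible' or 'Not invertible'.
\text{Invertible}

The MA(q) characteristic polynomial is P(z) = 1 - 0.463z + 0.428z^2.
Invertibility requires all roots to lie outside the unit circle, i.e. |z| > 1 for every root.
Set 1 + (-0.463) z + (0.428) z^2 = 0, i.e. a z^2 + b z + c = 0 with a = 0.428, b = -0.463, c = 1.
Discriminant D = b^2 - 4ac = (-0.463)^2 - 4*(0.428)*1 = 0.214369 - (1.712) = -1.497631.
D < 0, so the roots are the complex-conjugate pair z = (-b +/- i sqrt(-D)) / (2a) = 0.5409 +/- 1.4296i.
For a conjugate pair |z|^2 = z * conj(z) = (product of roots) = c/a = 1/(0.428) = 2.336449, so |z| = sqrt(2.336449) = 1.5285 for both roots.
Moduli of all roots: 1.5285, 1.5285.
All moduli strictly greater than 1? Yes.
Verdict: Invertible.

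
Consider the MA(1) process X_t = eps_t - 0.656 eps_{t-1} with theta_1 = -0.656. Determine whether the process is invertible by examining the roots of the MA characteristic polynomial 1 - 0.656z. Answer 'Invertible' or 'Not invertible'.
\text{Invertible}

The MA(q) characteristic polynomial is P(z) = 1 - 0.656z.
Invertibility requires all roots to lie outside the unit circle, i.e. |z| > 1 for every root.
This is linear in z: 1 + (-0.656) z = 0  =>  z = -1/(-0.656) = 1.52439,  |z| = 1.52439.
Moduli of all roots: 1.5244.
All moduli strictly greater than 1? Yes.
Verdict: Invertible.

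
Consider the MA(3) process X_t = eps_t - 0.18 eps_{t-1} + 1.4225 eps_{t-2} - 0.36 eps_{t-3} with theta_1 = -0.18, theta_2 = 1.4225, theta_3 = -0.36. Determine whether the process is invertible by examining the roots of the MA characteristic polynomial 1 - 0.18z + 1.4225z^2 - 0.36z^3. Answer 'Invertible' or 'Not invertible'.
\text{Not invertible}

The MA(q) characteristic polynomial is P(z) = 1 - 0.18z + 1.4225z^2 - 0.36z^3.
Invertibility requires all roots to lie outside the unit circle, i.e. |z| > 1 for every root.
Degree 3: look for a simple real root z0 first, then factor out (1 - z/z0) and solve the remaining quadratic.
Testing z0 = 4: P(4) = 1 + (-0.18)(4) + (1.4225)(4)^2 + (-0.36)(4)^3
  = 1 + (-0.72) + (22.76) + (-23.04) = 0.  So z_0 = 4 is a root, |z_0| = 4.
Divide out the factor (1 - 0.25 z) = (1 - z/z0) (since 1/z0 = 0.25):
  P(z) = (1 - 0.25 z)(1 + (0.07) z + (1.44) z^2)
  [check: z-coef 0.07 - (0.25) = -0.18; z^2-coef 1.44 - (0.25)(0.07) = 1.4225; z^3-coef -(0.25)(1.44) = -0.36.]
Remaining roots from the quadratic factor 1 + (0.07) z + (1.44) z^2:
  Set 1 + (0.07) z + (1.44) z^2 = 0, i.e. a z^2 + b z + c = 0 with a = 1.44, b = 0.07, c = 1.
  Discriminant D = b^2 - 4ac = (0.07)^2 - 4*(1.44)*1 = 0.0049 - (5.76) = -5.7551.
  D < 0, so the roots are the complex-conjugate pair z = (-b +/- i sqrt(-D)) / (2a) = -0.0243 +/- 0.833i.
  For a conjugate pair |z|^2 = z * conj(z) = (product of roots) = c/a = 1/(1.44) = 0.694444, so |z| = sqrt(0.694444) = 0.8333 for both roots.
Moduli of all roots: 4.0000, 0.8333, 0.8333.
All moduli strictly greater than 1? No.
Verdict: Not invertible.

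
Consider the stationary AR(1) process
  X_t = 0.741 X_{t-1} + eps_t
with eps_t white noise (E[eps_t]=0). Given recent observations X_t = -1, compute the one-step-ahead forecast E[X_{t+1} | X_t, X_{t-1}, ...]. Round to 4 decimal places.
E[X_{t+1} \mid \mathcal F_t] = -0.7410

For an AR(p) model X_t = c + sum_i phi_i X_{t-i} + eps_t, the
one-step-ahead conditional mean is
  E[X_{t+1} | X_t, ...] = c + sum_i phi_i X_{t+1-i}.
Substitute known values:
  E[X_{t+1} | ...] = (0.741) * (-1)
                   = -0.7410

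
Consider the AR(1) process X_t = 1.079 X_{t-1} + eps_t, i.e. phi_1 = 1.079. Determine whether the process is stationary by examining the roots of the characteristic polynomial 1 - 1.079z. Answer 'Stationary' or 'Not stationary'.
\text{Not stationary}

The AR(p) characteristic polynomial is P(z) = 1 - 1.079z.
Stationarity requires all roots to lie outside the unit circle, i.e. |z| > 1 for every root.
This is linear in z: 1 + (-1.079) z = 0  =>  z = -1/(-1.079) = 0.926784,  |z| = 0.926784.
Moduli of all roots: 0.9268.
All moduli strictly greater than 1? No.
Verdict: Not stationary.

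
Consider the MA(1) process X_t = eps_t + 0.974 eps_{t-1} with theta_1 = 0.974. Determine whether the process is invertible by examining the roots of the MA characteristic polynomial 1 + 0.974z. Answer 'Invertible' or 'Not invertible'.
\text{Invertible}

The MA(q) characteristic polynomial is P(z) = 1 + 0.974z.
Invertibility requires all roots to lie outside the unit circle, i.e. |z| > 1 for every root.
This is linear in z: 1 + (0.974) z = 0  =>  z = -1/(0.974) = -1.026694,  |z| = 1.026694.
Moduli of all roots: 1.0267.
All moduli strictly greater than 1? Yes.
Verdict: Invertible.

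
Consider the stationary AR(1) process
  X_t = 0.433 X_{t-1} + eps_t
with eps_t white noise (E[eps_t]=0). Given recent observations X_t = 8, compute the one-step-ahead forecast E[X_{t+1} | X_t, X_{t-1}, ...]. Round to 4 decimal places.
E[X_{t+1} \mid \mathcal F_t] = 3.4640

For an AR(p) model X_t = c + sum_i phi_i X_{t-i} + eps_t, the
one-step-ahead conditional mean is
  E[X_{t+1} | X_t, ...] = c + sum_i phi_i X_{t+1-i}.
Substitute known values:
  E[X_{t+1} | ...] = (0.433) * (8)
                   = 3.4640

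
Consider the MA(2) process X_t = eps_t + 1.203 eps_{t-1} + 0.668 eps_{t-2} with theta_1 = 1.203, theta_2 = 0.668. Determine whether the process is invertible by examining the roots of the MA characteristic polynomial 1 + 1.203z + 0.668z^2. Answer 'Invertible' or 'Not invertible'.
\text{Invertible}

The MA(q) characteristic polynomial is P(z) = 1 + 1.203z + 0.668z^2.
Invertibility requires all roots to lie outside the unit circle, i.e. |z| > 1 for every root.
Set 1 + (1.203) z + (0.668) z^2 = 0, i.e. a z^2 + b z + c = 0 with a = 0.668, b = 1.203, c = 1.
Discriminant D = b^2 - 4ac = (1.203)^2 - 4*(0.668)*1 = 1.447209 - (2.672) = -1.224791.
D < 0, so the roots are the complex-conjugate pair z = (-b +/- i sqrt(-D)) / (2a) = -0.9004 +/- 0.8284i.
For a conjugate pair |z|^2 = z * conj(z) = (product of roots) = c/a = 1/(0.668) = 1.497006, so |z| = sqrt(1.497006) = 1.2235 for both roots.
Moduli of all roots: 1.2235, 1.2235.
All moduli strictly greater than 1? Yes.
Verdict: Invertible.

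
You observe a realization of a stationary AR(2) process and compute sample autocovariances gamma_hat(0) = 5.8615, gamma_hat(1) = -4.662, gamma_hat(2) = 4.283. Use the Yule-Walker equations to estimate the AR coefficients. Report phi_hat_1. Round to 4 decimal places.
\hat\phi_{1} = -0.5830

The Yule-Walker equations for an AR(p) process read, in matrix form,
  Gamma_p phi = r_p,   with   (Gamma_p)_{ij} = gamma(|i - j|),
                       (r_p)_i = gamma(i),   i,j = 1..p.
Substitute the sample gammas (Toeplitz matrix and right-hand side of size 2):
  Gamma_p = [[5.8615, -4.662], [-4.662, 5.8615]]
  r_p     = [-4.662, 4.283]
Written out:
  5.8615 phi_1 - 4.662 phi_2 = -4.662
  -4.662 phi_1 + 5.8615 phi_2 = 4.283
Solve by Cramer's rule:
  det = gamma(0)^2 - gamma(1)^2 = (5.8615)^2 - (-4.662)^2 = 34.35718225 - 21.734244 = 12.62293825
  phi_hat_1 = [gamma(1) gamma(0) - gamma(1) gamma(2)] / det = [(-4.662)(5.8615) - (-4.662)(4.283)] / 12.62293825 = -7.358967 / 12.62293825 = -0.583
  phi_hat_2 = [gamma(0) gamma(2) - gamma(1)^2] / det = [(5.8615)(4.283) - (-4.662)^2] / 12.62293825 = 3.3705605 / 12.62293825 = 0.267
So phi_hat = [-0.5830, 0.2670].
Therefore phi_hat_1 = -0.5830.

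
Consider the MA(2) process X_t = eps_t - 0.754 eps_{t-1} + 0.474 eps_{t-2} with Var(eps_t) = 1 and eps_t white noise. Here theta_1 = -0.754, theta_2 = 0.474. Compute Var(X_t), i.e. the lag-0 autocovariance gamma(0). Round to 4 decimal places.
\gamma(0) = 1.7932

For an MA(q) process X_t = eps_t + sum_i theta_i eps_{t-i} with
Var(eps_t) = sigma^2, the variance is
  gamma(0) = sigma^2 * (1 + sum_i theta_i^2).
  sum_i theta_i^2 = (-0.754)^2 + (0.474)^2 = 0.568516 + 0.224676 = 0.793192.
  gamma(0) = 1 * (1 + 0.793192) = 1 * 1.793192 = 1.793192, which rounds to 1.7932.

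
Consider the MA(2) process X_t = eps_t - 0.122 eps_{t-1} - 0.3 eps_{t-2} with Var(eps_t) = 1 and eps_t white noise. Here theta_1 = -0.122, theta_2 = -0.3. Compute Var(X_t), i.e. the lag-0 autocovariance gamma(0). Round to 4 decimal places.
\gamma(0) = 1.1049

For an MA(q) process X_t = eps_t + sum_i theta_i eps_{t-i} with
Var(eps_t) = sigma^2, the variance is
  gamma(0) = sigma^2 * (1 + sum_i theta_i^2).
  sum_i theta_i^2 = (-0.122)^2 + (-0.3)^2 = 0.014884 + 0.09 = 0.104884.
  gamma(0) = 1 * (1 + 0.104884) = 1 * 1.104884 = 1.104884, which rounds to 1.1049.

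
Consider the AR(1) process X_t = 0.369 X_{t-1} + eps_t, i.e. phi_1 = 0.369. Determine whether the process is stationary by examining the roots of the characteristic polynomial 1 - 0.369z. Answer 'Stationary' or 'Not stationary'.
\text{Stationary}

The AR(p) characteristic polynomial is P(z) = 1 - 0.369z.
Stationarity requires all roots to lie outside the unit circle, i.e. |z| > 1 for every root.
This is linear in z: 1 + (-0.369) z = 0  =>  z = -1/(-0.369) = 2.710027,  |z| = 2.710027.
Moduli of all roots: 2.7100.
All moduli strictly greater than 1? Yes.
Verdict: Stationary.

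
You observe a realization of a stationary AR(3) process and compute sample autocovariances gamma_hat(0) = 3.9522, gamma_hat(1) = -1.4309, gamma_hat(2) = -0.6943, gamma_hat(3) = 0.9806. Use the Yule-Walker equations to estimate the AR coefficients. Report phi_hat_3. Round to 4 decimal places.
\hat\phi_{3} = 0.0450

The Yule-Walker equations for an AR(p) process read, in matrix form,
  Gamma_p phi = r_p,   with   (Gamma_p)_{ij} = gamma(|i - j|),
                       (r_p)_i = gamma(i),   i,j = 1..p.
Substitute the sample gammas (Toeplitz matrix and right-hand side of size 3):
  Gamma_p = [[3.9522, -1.4309, -0.6943], [-1.4309, 3.9522, -1.4309], [-0.6943, -1.4309, 3.9522]]
  r_p     = [-1.4309, -0.6943, 0.9806]
Written out (R1..R3):
  (R1) 3.9522 phi_1 - 1.4309 phi_2 - 0.6943 phi_3 = -1.4309
  (R2) -1.4309 phi_1 + 3.9522 phi_2 - 1.4309 phi_3 = -0.6943
  (R3) -0.6943 phi_1 - 1.4309 phi_2 + 3.9522 phi_3 = 0.9806
Gaussian elimination:
  R2 <- R2 - (-1.4309/3.9522) R1 = R2 - (-0.362052) R1:  3.43414 phi_2 - 1.682272 phi_3 = -1.21236
  R3 <- R3 - (-0.6943/3.9522) R1 = R3 - (-0.175674) R1:  -1.682272 phi_2 + 3.830229 phi_3 = 0.729228
  R3 <- R3 - (-1.682272/3.43414) R2 = R3 - (-0.489867) R2:  3.006139 phi_3 = 0.135333
Back-substitution:
  phi_hat_3 = 0.135333 / 3.006139 = 0.045019
  phi_hat_2 = (-1.21236 - (-1.682272)(0.045019)) / 3.43414 = -0.330978
  phi_hat_1 = (-1.4309 - (-1.4309)(-0.330978) - (-0.6943)(0.045019)) / 3.9522 = -0.473974
So phi_hat = [-0.4740, -0.3310, 0.0450].
Therefore phi_hat_3 = 0.0450.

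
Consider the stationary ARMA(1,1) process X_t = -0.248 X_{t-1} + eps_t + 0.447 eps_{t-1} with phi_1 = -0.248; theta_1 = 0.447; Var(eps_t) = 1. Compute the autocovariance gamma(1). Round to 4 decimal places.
\gamma(1) = 0.1885

Multiply the model equation by X_{t-k} and take expectations. With theta_0 = psi_0 = 1 and psi_j the MA(infinity) weights, this gives
  gamma(k) - sum_i phi_i gamma(k-i) = c_k,
  c_k = sigma^2 * sum_{j=k..q} theta_j psi_{j-k}   (c_k = 0 for k > q),
using gamma(-m) = gamma(m).
psi-weights needed (psi_j = theta_j + sum_i phi_i psi_{j-i}):
  psi_1 = theta_1 + phi_1 = 0.447 + (-0.248) = 0.199
Right-hand sides:
  c_0 = sigma^2 (1 + theta_1 psi_1) = 1 * (1 + (0.447)(0.199)) = 1 * 1.088953 = 1.088953
  c_1 = sigma^2 theta_1 = 1 * (0.447) = 0.447
  c_2 = 0
Equations for k = 0 and k = 1 (AR order 1):
  gamma(0) = phi_1 gamma(1) + c_0
  gamma(1) = phi_1 gamma(0) + c_1
Substituting the second into the first: gamma(0) (1 - phi_1^2) = c_0 + phi_1 c_1, so
  gamma(0) = (c_0 + phi_1 c_1) / (1 - phi_1^2) = (1.088953 + (-0.248)(0.447)) / (1 - (-0.248)^2) = 0.978097 / 0.938496 = 1.042196.
  gamma(1) = phi_1 gamma(0) + c_1 = (-0.248)(1.042196) + (0.447) = 0.188535.
Therefore gamma(1) = 0.1885 (to 4 decimal places).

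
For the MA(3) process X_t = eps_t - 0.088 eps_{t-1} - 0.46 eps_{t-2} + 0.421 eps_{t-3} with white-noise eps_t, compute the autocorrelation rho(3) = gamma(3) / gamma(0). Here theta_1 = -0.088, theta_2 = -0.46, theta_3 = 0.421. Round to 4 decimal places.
\rho(3) = 0.3014

For an MA(q) process with theta_0 = 1, the autocovariance is
  gamma(k) = sigma^2 * sum_{i=0..q-k} theta_i * theta_{i+k},
and rho(k) = gamma(k) / gamma(0). Sigma^2 cancels.
  numerator   = (1)*(0.421) = 0.421.
  denominator = (1)^2 + (-0.088)^2 + (-0.46)^2 + (0.421)^2 = 1.396585.
  rho(3) = 0.421 / 1.396585 = 0.3014.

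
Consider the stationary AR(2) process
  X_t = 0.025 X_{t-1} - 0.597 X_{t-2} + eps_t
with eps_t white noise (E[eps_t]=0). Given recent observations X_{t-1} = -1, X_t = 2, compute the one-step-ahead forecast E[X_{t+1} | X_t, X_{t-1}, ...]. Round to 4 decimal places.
E[X_{t+1} \mid \mathcal F_t] = 0.6470

For an AR(p) model X_t = c + sum_i phi_i X_{t-i} + eps_t, the
one-step-ahead conditional mean is
  E[X_{t+1} | X_t, ...] = c + sum_i phi_i X_{t+1-i}.
Substitute known values:
  E[X_{t+1} | ...] = (0.025) * (2) + (-0.597) * (-1)
                   = 0.6470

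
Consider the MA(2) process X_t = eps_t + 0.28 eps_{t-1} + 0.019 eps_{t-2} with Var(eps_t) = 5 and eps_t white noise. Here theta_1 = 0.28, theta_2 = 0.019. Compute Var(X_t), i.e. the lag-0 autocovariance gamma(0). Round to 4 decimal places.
\gamma(0) = 5.3938

For an MA(q) process X_t = eps_t + sum_i theta_i eps_{t-i} with
Var(eps_t) = sigma^2, the variance is
  gamma(0) = sigma^2 * (1 + sum_i theta_i^2).
  sum_i theta_i^2 = (0.28)^2 + (0.019)^2 = 0.0784 + 0.000361 = 0.078761.
  gamma(0) = 5 * (1 + 0.078761) = 5 * 1.078761 = 5.393805, which rounds to 5.3938.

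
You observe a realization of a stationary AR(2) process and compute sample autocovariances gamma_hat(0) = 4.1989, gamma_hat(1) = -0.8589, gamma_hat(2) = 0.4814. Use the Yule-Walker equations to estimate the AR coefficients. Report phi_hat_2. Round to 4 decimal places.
\hat\phi_{2} = 0.0760

The Yule-Walker equations for an AR(p) process read, in matrix form,
  Gamma_p phi = r_p,   with   (Gamma_p)_{ij} = gamma(|i - j|),
                       (r_p)_i = gamma(i),   i,j = 1..p.
Substitute the sample gammas (Toeplitz matrix and right-hand side of size 2):
  Gamma_p = [[4.1989, -0.8589], [-0.8589, 4.1989]]
  r_p     = [-0.8589, 0.4814]
Written out:
  4.1989 phi_1 - 0.8589 phi_2 = -0.8589
  -0.8589 phi_1 + 4.1989 phi_2 = 0.4814
Solve by Cramer's rule:
  det = gamma(0)^2 - gamma(1)^2 = (4.1989)^2 - (-0.8589)^2 = 17.63076121 - 0.73770921 = 16.893052
  phi_hat_1 = [gamma(1) gamma(0) - gamma(1) gamma(2)] / det = [(-0.8589)(4.1989) - (-0.8589)(0.4814)] / 16.893052 = -3.19296075 / 16.893052 = -0.189
  phi_hat_2 = [gamma(0) gamma(2) - gamma(1)^2] / det = [(4.1989)(0.4814) - (-0.8589)^2] / 16.893052 = 1.28364125 / 16.893052 = 0.076
So phi_hat = [-0.1890, 0.0760].
Therefore phi_hat_2 = 0.0760.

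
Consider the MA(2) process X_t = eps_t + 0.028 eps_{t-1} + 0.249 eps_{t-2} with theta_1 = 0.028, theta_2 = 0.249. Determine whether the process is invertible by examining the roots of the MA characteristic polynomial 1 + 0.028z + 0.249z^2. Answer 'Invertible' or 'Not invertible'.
\text{Invertible}

The MA(q) characteristic polynomial is P(z) = 1 + 0.028z + 0.249z^2.
Invertibility requires all roots to lie outside the unit circle, i.e. |z| > 1 for every root.
Set 1 + (0.028) z + (0.249) z^2 = 0, i.e. a z^2 + b z + c = 0 with a = 0.249, b = 0.028, c = 1.
Discriminant D = b^2 - 4ac = (0.028)^2 - 4*(0.249)*1 = 0.000784 - (0.996) = -0.995216.
D < 0, so the roots are the complex-conjugate pair z = (-b +/- i sqrt(-D)) / (2a) = -0.0562 +/- 2.0032i.
For a conjugate pair |z|^2 = z * conj(z) = (product of roots) = c/a = 1/(0.249) = 4.016064, so |z| = sqrt(4.016064) = 2.004 for both roots.
Moduli of all roots: 2.0040, 2.0040.
All moduli strictly greater than 1? Yes.
Verdict: Invertible.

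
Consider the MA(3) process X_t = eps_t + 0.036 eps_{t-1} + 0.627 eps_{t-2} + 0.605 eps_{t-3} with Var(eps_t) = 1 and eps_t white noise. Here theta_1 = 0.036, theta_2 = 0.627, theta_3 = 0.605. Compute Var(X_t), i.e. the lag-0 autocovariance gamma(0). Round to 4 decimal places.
\gamma(0) = 1.7605

For an MA(q) process X_t = eps_t + sum_i theta_i eps_{t-i} with
Var(eps_t) = sigma^2, the variance is
  gamma(0) = sigma^2 * (1 + sum_i theta_i^2).
  sum_i theta_i^2 = (0.036)^2 + (0.627)^2 + (0.605)^2 = 0.001296 + 0.393129 + 0.366025 = 0.76045.
  gamma(0) = 1 * (1 + 0.76045) = 1 * 1.76045 = 1.76045, which rounds to 1.7605.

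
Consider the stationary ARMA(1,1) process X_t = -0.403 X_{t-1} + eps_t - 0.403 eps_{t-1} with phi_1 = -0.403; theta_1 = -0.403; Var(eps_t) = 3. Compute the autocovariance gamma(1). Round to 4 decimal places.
\gamma(1) = -3.3557

Multiply the model equation by X_{t-k} and take expectations. With theta_0 = psi_0 = 1 and psi_j the MA(infinity) weights, this gives
  gamma(k) - sum_i phi_i gamma(k-i) = c_k,
  c_k = sigma^2 * sum_{j=k..q} theta_j psi_{j-k}   (c_k = 0 for k > q),
using gamma(-m) = gamma(m).
psi-weights needed (psi_j = theta_j + sum_i phi_i psi_{j-i}):
  psi_1 = theta_1 + phi_1 = -0.403 + (-0.403) = -0.806
Right-hand sides:
  c_0 = sigma^2 (1 + theta_1 psi_1) = 3 * (1 + (-0.403)(-0.806)) = 3 * 1.324818 = 3.974454
  c_1 = sigma^2 theta_1 = 3 * (-0.403) = -1.209
  c_2 = 0
Equations for k = 0 and k = 1 (AR order 1):
  gamma(0) = phi_1 gamma(1) + c_0
  gamma(1) = phi_1 gamma(0) + c_1
Substituting the second into the first: gamma(0) (1 - phi_1^2) = c_0 + phi_1 c_1, so
  gamma(0) = (c_0 + phi_1 c_1) / (1 - phi_1^2) = (3.974454 + (-0.403)(-1.209)) / (1 - (-0.403)^2) = 4.461681 / 0.837591 = 5.326802.
  gamma(1) = phi_1 gamma(0) + c_1 = (-0.403)(5.326802) + (-1.209) = -3.355701.
Therefore gamma(1) = -3.3557 (to 4 decimal places).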